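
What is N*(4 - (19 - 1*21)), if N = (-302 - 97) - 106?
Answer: -3030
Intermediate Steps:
N = -505 (N = -399 - 106 = -505)
N*(4 - (19 - 1*21)) = -505*(4 - (19 - 1*21)) = -505*(4 - (19 - 21)) = -505*(4 - 1*(-2)) = -505*(4 + 2) = -505*6 = -3030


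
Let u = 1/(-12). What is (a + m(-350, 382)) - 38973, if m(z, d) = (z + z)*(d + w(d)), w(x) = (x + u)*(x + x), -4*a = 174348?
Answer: -613796980/3 ≈ -2.0460e+8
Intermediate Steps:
a = -43587 (a = -¼*174348 = -43587)
u = -1/12 ≈ -0.083333
w(x) = 2*x*(-1/12 + x) (w(x) = (x - 1/12)*(x + x) = (-1/12 + x)*(2*x) = 2*x*(-1/12 + x))
m(z, d) = 2*z*(d + d*(-1 + 12*d)/6) (m(z, d) = (z + z)*(d + d*(-1 + 12*d)/6) = (2*z)*(d + d*(-1 + 12*d)/6) = 2*z*(d + d*(-1 + 12*d)/6))
(a + m(-350, 382)) - 38973 = (-43587 + (⅓)*382*(-350)*(5 + 12*382)) - 38973 = (-43587 + (⅓)*382*(-350)*(5 + 4584)) - 38973 = (-43587 + (⅓)*382*(-350)*4589) - 38973 = (-43587 - 613549300/3) - 38973 = -613680061/3 - 38973 = -613796980/3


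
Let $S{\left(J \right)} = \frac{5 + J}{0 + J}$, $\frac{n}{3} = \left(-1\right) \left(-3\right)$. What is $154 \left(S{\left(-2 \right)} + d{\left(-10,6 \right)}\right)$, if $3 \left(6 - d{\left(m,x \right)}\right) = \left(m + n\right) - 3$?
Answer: $\frac{2695}{3} \approx 898.33$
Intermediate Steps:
$n = 9$ ($n = 3 \left(\left(-1\right) \left(-3\right)\right) = 3 \cdot 3 = 9$)
$S{\left(J \right)} = \frac{5 + J}{J}$
$d{\left(m,x \right)} = 4 - \frac{m}{3}$ ($d{\left(m,x \right)} = 6 - \frac{\left(m + 9\right) - 3}{3} = 6 - \frac{\left(9 + m\right) - 3}{3} = 6 - \frac{6 + m}{3} = 6 - \left(2 + \frac{m}{3}\right) = 4 - \frac{m}{3}$)
$154 \left(S{\left(-2 \right)} + d{\left(-10,6 \right)}\right) = 154 \left(\frac{5 - 2}{-2} + \left(4 - - \frac{10}{3}\right)\right) = 154 \left(\left(- \frac{1}{2}\right) 3 + \left(4 + \frac{10}{3}\right)\right) = 154 \left(- \frac{3}{2} + \frac{22}{3}\right) = 154 \cdot \frac{35}{6} = \frac{2695}{3}$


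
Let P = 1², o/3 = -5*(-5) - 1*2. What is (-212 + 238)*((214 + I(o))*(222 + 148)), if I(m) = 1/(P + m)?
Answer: 14411722/7 ≈ 2.0588e+6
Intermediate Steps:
o = 69 (o = 3*(-5*(-5) - 1*2) = 3*(25 - 2) = 3*23 = 69)
P = 1
I(m) = 1/(1 + m)
(-212 + 238)*((214 + I(o))*(222 + 148)) = (-212 + 238)*((214 + 1/(1 + 69))*(222 + 148)) = 26*((214 + 1/70)*370) = 26*((14981/70)*370) = 26*(554297/7) = 14411722/7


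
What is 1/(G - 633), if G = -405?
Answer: -1/1038 ≈ -0.00096339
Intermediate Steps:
1/(G - 633) = 1/(-405 - 633) = 1/(-1038) = -1/1038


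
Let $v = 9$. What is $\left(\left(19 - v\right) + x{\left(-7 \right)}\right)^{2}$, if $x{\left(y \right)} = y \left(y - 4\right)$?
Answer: $7569$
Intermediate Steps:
$x{\left(y \right)} = y \left(-4 + y\right)$
$\left(\left(19 - v\right) + x{\left(-7 \right)}\right)^{2} = \left(\left(19 - 9\right) - 7 \left(-4 - 7\right)\right)^{2} = \left(\left(19 - 9\right) - -77\right)^{2} = \left(10 + 77\right)^{2} = 87^{2} = 7569$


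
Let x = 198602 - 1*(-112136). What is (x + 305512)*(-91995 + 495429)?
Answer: 248616202500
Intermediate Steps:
x = 310738 (x = 198602 + 112136 = 310738)
(x + 305512)*(-91995 + 495429) = (310738 + 305512)*(-91995 + 495429) = 616250*403434 = 248616202500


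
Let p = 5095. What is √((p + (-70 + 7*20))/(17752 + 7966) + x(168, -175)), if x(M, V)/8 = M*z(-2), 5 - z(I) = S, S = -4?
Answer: √8000615011774/25718 ≈ 109.98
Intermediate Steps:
z(I) = 9 (z(I) = 5 - 1*(-4) = 5 + 4 = 9)
x(M, V) = 72*M (x(M, V) = 8*(M*9) = 8*(9*M) = 72*M)
√((p + (-70 + 7*20))/(17752 + 7966) + x(168, -175)) = √((5095 + (-70 + 7*20))/(17752 + 7966) + 72*168) = √((5095 + (-70 + 140))/25718 + 12096) = √((5095 + 70)*(1/25718) + 12096) = √(5165*(1/25718) + 12096) = √(5165/25718 + 12096) = √(311090093/25718) = √8000615011774/25718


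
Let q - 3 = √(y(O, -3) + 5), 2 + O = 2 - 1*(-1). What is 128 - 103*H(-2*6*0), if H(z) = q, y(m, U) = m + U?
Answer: -181 - 103*√3 ≈ -359.40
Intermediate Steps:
O = 1 (O = -2 + (2 - 1*(-1)) = -2 + (2 + 1) = -2 + 3 = 1)
y(m, U) = U + m
q = 3 + √3 (q = 3 + √((-3 + 1) + 5) = 3 + √(-2 + 5) = 3 + √3 ≈ 4.7320)
H(z) = 3 + √3
128 - 103*H(-2*6*0) = 128 - 103*(3 + √3) = 128 + (-309 - 103*√3) = -181 - 103*√3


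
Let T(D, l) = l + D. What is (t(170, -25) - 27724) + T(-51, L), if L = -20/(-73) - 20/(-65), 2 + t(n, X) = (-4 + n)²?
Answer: -209177/949 ≈ -220.42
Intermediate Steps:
t(n, X) = -2 + (-4 + n)²
L = 552/949 (L = -20*(-1/73) - 20*(-1/65) = 20/73 + 4/13 = 552/949 ≈ 0.58167)
T(D, l) = D + l
(t(170, -25) - 27724) + T(-51, L) = ((-2 + (-4 + 170)²) - 27724) + (-51 + 552/949) = ((-2 + 166²) - 27724) - 47847/949 = ((-2 + 27556) - 27724) - 47847/949 = (27554 - 27724) - 47847/949 = -170 - 47847/949 = -209177/949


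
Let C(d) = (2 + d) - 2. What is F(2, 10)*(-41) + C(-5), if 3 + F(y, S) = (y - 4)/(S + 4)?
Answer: 867/7 ≈ 123.86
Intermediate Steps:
F(y, S) = -3 + (-4 + y)/(4 + S) (F(y, S) = -3 + (y - 4)/(S + 4) = -3 + (-4 + y)/(4 + S))
C(d) = d
F(2, 10)*(-41) + C(-5) = ((-16 + 2 - 3*10)/(4 + 10))*(-41) - 5 = ((-16 + 2 - 30)/14)*(-41) - 5 = ((1/14)*(-44))*(-41) - 5 = -22/7*(-41) - 5 = 902/7 - 5 = 867/7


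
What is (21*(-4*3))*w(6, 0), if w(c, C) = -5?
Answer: 1260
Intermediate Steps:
(21*(-4*3))*w(6, 0) = (21*(-4*3))*(-5) = (21*(-12))*(-5) = -252*(-5) = 1260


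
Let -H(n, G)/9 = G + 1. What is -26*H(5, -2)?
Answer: -234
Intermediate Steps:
H(n, G) = -9 - 9*G (H(n, G) = -9*(G + 1) = -9*(1 + G) = -9 - 9*G)
-26*H(5, -2) = -26*(-9 - 9*(-2)) = -26*(-9 + 18) = -26*9 = -234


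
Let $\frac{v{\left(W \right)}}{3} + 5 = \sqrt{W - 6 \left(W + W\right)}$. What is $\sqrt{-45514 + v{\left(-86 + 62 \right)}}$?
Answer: $\sqrt{-45529 + 6 \sqrt{66}} \approx 213.26 i$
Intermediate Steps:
$v{\left(W \right)} = -15 + 3 \sqrt{11} \sqrt{- W}$ ($v{\left(W \right)} = -15 + 3 \sqrt{W - 6 \left(W + W\right)} = -15 + 3 \sqrt{W - 6 \cdot 2 W} = -15 + 3 \sqrt{W - 12 W} = -15 + 3 \sqrt{- 11 W} = -15 + 3 \sqrt{11} \sqrt{- W}$)
$\sqrt{-45514 + v{\left(-86 + 62 \right)}} = \sqrt{-45514 - \left(15 - 3 \sqrt{11} \sqrt{- (-86 + 62)}\right)} = \sqrt{-45514 - \left(15 - 3 \sqrt{11} \sqrt{\left(-1\right) \left(-24\right)}\right)} = \sqrt{-45514 - \left(15 - 3 \sqrt{11} \sqrt{24}\right)} = \sqrt{-45514 - \left(15 - 3 \sqrt{11} \cdot 2 \sqrt{6}\right)} = \sqrt{-45514 - \left(15 - 6 \sqrt{66}\right)} = \sqrt{-45529 + 6 \sqrt{66}}$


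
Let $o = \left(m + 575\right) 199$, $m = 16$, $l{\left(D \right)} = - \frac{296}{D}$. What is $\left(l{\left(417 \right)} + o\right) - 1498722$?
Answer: $- \frac{575924417}{417} \approx -1.3811 \cdot 10^{6}$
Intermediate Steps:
$o = 117609$ ($o = \left(16 + 575\right) 199 = 591 \cdot 199 = 117609$)
$\left(l{\left(417 \right)} + o\right) - 1498722 = \left(- \frac{296}{417} + 117609\right) - 1498722 = \frac{49042657}{417} - 1498722 = - \frac{575924417}{417}$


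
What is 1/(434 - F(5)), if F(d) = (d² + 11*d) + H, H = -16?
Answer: 1/370 ≈ 0.0027027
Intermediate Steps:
F(d) = -16 + d² + 11*d (F(d) = (d² + 11*d) - 16 = -16 + d² + 11*d)
1/(434 - F(5)) = 1/(434 - (-16 + 5² + 11*5)) = 1/(434 - (-16 + 25 + 55)) = 1/(434 - 1*64) = 1/(434 - 64) = 1/370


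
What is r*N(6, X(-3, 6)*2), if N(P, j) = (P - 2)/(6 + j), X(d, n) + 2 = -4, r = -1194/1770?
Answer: 398/885 ≈ 0.44972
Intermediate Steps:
r = -199/295 (r = -1194*1/1770 = -199/295 ≈ -0.67458)
X(d, n) = -6 (X(d, n) = -2 - 4 = -6)
N(P, j) = (-2 + P)/(6 + j)
r*N(6, X(-3, 6)*2) = -199*(-2 + 6)/(295*(6 - 6*2)) = -199*4/(295*(6 - 12)) = -199*4/(295*(-6)) = -(-199)*4/1770 = -199/295*(-2/3) = 398/885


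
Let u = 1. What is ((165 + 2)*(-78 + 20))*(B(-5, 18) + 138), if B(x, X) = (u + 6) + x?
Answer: -1356040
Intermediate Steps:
B(x, X) = 7 + x (B(x, X) = (1 + 6) + x = 7 + x)
((165 + 2)*(-78 + 20))*(B(-5, 18) + 138) = ((165 + 2)*(-78 + 20))*((7 - 5) + 138) = (167*(-58))*(2 + 138) = -9686*140 = -1356040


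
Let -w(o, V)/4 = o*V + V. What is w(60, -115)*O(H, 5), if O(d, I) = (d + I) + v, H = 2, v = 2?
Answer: 252540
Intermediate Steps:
w(o, V) = -4*V - 4*V*o (w(o, V) = -4*(o*V + V) = -4*(V*o + V) = -4*(V + V*o) = -4*V - 4*V*o)
O(d, I) = 2 + I + d (O(d, I) = (d + I) + 2 = (I + d) + 2 = 2 + I + d)
w(60, -115)*O(H, 5) = (-4*(-115)*(1 + 60))*(2 + 5 + 2) = -4*(-115)*61*9 = 28060*9 = 252540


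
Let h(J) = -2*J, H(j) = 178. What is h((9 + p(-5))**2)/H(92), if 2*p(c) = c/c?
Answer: -361/356 ≈ -1.0140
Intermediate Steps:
p(c) = 1/2 (p(c) = (c/c)/2 = (1/2)*1 = 1/2)
h((9 + p(-5))**2)/H(92) = -2*(9 + 1/2)**2/178 = -2*(19/2)**2*(1/178) = -2*361/4*(1/178) = -361/2*1/178 = -361/356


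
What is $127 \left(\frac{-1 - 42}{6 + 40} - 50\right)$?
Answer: $- \frac{297561}{46} \approx -6468.7$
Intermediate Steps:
$127 \left(\frac{-1 - 42}{6 + 40} - 50\right) = 127 \left(- \frac{43}{46} - 50\right) = 127 \left(- \frac{2343}{46}\right) = - \frac{297561}{46}$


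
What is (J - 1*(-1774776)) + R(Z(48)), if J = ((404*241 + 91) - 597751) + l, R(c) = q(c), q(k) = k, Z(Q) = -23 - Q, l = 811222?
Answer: 2085631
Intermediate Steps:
R(c) = c
J = 310926 (J = ((404*241 + 91) - 597751) + 811222 = ((97364 + 91) - 597751) + 811222 = (97455 - 597751) + 811222 = -500296 + 811222 = 310926)
(J - 1*(-1774776)) + R(Z(48)) = (310926 - 1*(-1774776)) + (-23 - 1*48) = (310926 + 1774776) + (-23 - 48) = 2085702 - 71 = 2085631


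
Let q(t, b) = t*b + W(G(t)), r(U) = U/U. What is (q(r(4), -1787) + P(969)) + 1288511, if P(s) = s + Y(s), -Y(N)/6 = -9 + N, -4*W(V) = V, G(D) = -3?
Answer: 5127735/4 ≈ 1.2819e+6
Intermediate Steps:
W(V) = -V/4
r(U) = 1
Y(N) = 54 - 6*N (Y(N) = -6*(-9 + N) = 54 - 6*N)
q(t, b) = ¾ + b*t (q(t, b) = t*b - ¼*(-3) = b*t + ¾ = ¾ + b*t)
P(s) = 54 - 5*s (P(s) = s + (54 - 6*s) = 54 - 5*s)
(q(r(4), -1787) + P(969)) + 1288511 = ((¾ - 1787*1) + (54 - 5*969)) + 1288511 = ((¾ - 1787) + (54 - 4845)) + 1288511 = (-7145/4 - 4791) + 1288511 = -26309/4 + 1288511 = 5127735/4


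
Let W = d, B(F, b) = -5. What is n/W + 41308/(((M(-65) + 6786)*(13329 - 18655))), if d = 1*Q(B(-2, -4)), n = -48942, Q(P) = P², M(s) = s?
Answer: -875965558016/447450575 ≈ -1957.7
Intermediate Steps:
d = 25 (d = 1*(-5)² = 1*25 = 25)
W = 25
n/W + 41308/(((M(-65) + 6786)*(13329 - 18655))) = -48942/25 + 41308/(((-65 + 6786)*(13329 - 18655))) = -48942*1/25 + 41308/((6721*(-5326))) = -48942/25 + 41308/(-35796046) = -48942/25 + 41308*(-1/35796046) = -48942/25 - 20654/17898023 = -875965558016/447450575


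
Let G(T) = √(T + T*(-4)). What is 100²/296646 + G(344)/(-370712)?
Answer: 5000/148323 - I*√258/185356 ≈ 0.03371 - 8.6657e-5*I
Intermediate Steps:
G(T) = √3*√(-T) (G(T) = √(T - 4*T) = √(-3*T) = √3*√(-T))
100²/296646 + G(344)/(-370712) = 100²/296646 + (√3*√(-1*344))/(-370712) = 10000*(1/296646) + (√3*√(-344))*(-1/370712) = 5000/148323 + (√3*(2*I*√86))*(-1/370712) = 5000/148323 + (2*I*√258)*(-1/370712) = 5000/148323 - I*√258/185356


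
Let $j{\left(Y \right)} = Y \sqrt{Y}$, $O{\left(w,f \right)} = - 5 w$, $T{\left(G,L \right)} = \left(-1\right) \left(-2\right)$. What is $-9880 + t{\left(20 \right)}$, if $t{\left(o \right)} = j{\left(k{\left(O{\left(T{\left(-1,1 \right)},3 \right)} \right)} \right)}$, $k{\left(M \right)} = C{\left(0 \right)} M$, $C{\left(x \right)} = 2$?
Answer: $-9880 - 40 i \sqrt{5} \approx -9880.0 - 89.443 i$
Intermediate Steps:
$T{\left(G,L \right)} = 2$
$k{\left(M \right)} = 2 M$
$j{\left(Y \right)} = Y^{\frac{3}{2}}$
$t{\left(o \right)} = - 40 i \sqrt{5}$ ($t{\left(o \right)} = \left(2 \left(\left(-5\right) 2\right)\right)^{\frac{3}{2}} = \left(2 \left(-10\right)\right)^{\frac{3}{2}} = \left(-20\right)^{\frac{3}{2}} = - 40 i \sqrt{5}$)
$-9880 + t{\left(20 \right)} = -9880 - 40 i \sqrt{5}$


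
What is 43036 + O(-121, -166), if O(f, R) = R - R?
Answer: 43036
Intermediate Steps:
O(f, R) = 0
43036 + O(-121, -166) = 43036 + 0 = 43036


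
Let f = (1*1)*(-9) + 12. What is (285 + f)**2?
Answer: 82944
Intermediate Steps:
f = 3 (f = 1*(-9) + 12 = -9 + 12 = 3)
(285 + f)**2 = (285 + 3)**2 = 288**2 = 82944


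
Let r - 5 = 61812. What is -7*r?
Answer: -432719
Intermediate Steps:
r = 61817 (r = 5 + 61812 = 61817)
-7*r = -7*61817 = -432719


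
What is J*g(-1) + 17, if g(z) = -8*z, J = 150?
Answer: 1217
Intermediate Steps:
J*g(-1) + 17 = 150*(-8*(-1)) + 17 = 150*8 + 17 = 1200 + 17 = 1217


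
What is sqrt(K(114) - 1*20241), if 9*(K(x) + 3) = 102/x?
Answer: I*sqrt(65772433)/57 ≈ 142.28*I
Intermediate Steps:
K(x) = -3 + 34/(3*x) (K(x) = -3 + (102/x)/9 = -3 + 34/(3*x))
sqrt(K(114) - 1*20241) = sqrt((-3 + (34/3)/114) - 1*20241) = sqrt((-3 + (34/3)*(1/114)) - 20241) = sqrt((-3 + 17/171) - 20241) = sqrt(-496/171 - 20241) = sqrt(-3461707/171) = I*sqrt(65772433)/57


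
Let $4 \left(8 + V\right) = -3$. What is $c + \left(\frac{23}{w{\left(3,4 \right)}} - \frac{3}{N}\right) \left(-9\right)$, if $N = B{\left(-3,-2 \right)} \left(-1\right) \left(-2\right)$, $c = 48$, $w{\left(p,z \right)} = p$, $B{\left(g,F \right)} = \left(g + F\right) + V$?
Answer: $- \frac{1209}{55} \approx -21.982$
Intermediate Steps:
$V = - \frac{35}{4}$ ($V = -8 + \frac{1}{4} \left(-3\right) = -8 - \frac{3}{4} = - \frac{35}{4} \approx -8.75$)
$B{\left(g,F \right)} = - \frac{35}{4} + F + g$ ($B{\left(g,F \right)} = \left(g + F\right) - \frac{35}{4} = \left(F + g\right) - \frac{35}{4} = - \frac{35}{4} + F + g$)
$N = - \frac{55}{2}$ ($N = \left(- \frac{35}{4} - 2 - 3\right) \left(-1\right) \left(-2\right) = \left(- \frac{55}{4}\right) \left(-1\right) \left(-2\right) = \frac{55}{4} \left(-2\right) = - \frac{55}{2} \approx -27.5$)
$c + \left(\frac{23}{w{\left(3,4 \right)}} - \frac{3}{N}\right) \left(-9\right) = 48 + \left(\frac{23}{3} - \frac{3}{- \frac{55}{2}}\right) \left(-9\right) = 48 + \left(23 \cdot \frac{1}{3} - - \frac{6}{55}\right) \left(-9\right) = 48 + \left(\frac{23}{3} + \frac{6}{55}\right) \left(-9\right) = 48 + \frac{1283}{165} \left(-9\right) = 48 - \frac{3849}{55} = - \frac{1209}{55}$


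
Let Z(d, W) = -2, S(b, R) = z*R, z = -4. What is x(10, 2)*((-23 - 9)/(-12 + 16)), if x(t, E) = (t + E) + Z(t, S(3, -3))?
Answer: -80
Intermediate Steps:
S(b, R) = -4*R
x(t, E) = -2 + E + t (x(t, E) = (t + E) - 2 = (E + t) - 2 = -2 + E + t)
x(10, 2)*((-23 - 9)/(-12 + 16)) = (-2 + 2 + 10)*((-23 - 9)/(-12 + 16)) = 10*(-32/4) = 10*(-32*1/4) = 10*(-8) = -80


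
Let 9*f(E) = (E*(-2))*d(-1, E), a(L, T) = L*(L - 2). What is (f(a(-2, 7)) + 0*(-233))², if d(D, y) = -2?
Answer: 1024/81 ≈ 12.642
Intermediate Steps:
a(L, T) = L*(-2 + L)
f(E) = 4*E/9 (f(E) = ((E*(-2))*(-2))/9 = (-2*E*(-2))/9 = (4*E)/9 = 4*E/9)
(f(a(-2, 7)) + 0*(-233))² = (4*(-2*(-2 - 2))/9 + 0*(-233))² = (4*(-2*(-4))/9 + 0)² = ((4/9)*8 + 0)² = (32/9 + 0)² = (32/9)² = 1024/81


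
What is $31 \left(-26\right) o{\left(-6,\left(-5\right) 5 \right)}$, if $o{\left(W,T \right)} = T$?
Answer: $20150$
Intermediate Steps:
$31 \left(-26\right) o{\left(-6,\left(-5\right) 5 \right)} = 31 \left(-26\right) \left(\left(-5\right) 5\right) = \left(-806\right) \left(-25\right) = 20150$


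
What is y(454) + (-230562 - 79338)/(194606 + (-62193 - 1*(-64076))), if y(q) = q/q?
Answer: -113411/196489 ≈ -0.57719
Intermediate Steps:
y(q) = 1
y(454) + (-230562 - 79338)/(194606 + (-62193 - 1*(-64076))) = 1 + (-230562 - 79338)/(194606 + (-62193 - 1*(-64076))) = 1 - 309900/(194606 + (-62193 + 64076)) = 1 - 309900/(194606 + 1883) = 1 - 309900/196489 = -113411/196489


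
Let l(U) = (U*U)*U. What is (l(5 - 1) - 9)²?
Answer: 3025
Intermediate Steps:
l(U) = U³ (l(U) = U²*U = U³)
(l(5 - 1) - 9)² = ((5 - 1)³ - 9)² = (4³ - 9)² = (64 - 9)² = 55² = 3025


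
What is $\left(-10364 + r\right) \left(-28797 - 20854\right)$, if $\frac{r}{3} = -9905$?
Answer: $1989962429$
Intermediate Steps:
$r = -29715$ ($r = 3 \left(-9905\right) = -29715$)
$\left(-10364 + r\right) \left(-28797 - 20854\right) = \left(-10364 - 29715\right) \left(-28797 - 20854\right) = - 40079 \left(-28797 + \left(-21661 + 807\right)\right) = - 40079 \left(-28797 - 20854\right) = \left(-40079\right) \left(-49651\right) = 1989962429$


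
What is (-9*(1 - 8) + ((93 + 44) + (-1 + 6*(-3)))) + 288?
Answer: 469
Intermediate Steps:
(-9*(1 - 8) + ((93 + 44) + (-1 + 6*(-3)))) + 288 = (-9*(-7) + (137 + (-1 - 18))) + 288 = (63 + (137 - 19)) + 288 = (63 + 118) + 288 = 181 + 288 = 469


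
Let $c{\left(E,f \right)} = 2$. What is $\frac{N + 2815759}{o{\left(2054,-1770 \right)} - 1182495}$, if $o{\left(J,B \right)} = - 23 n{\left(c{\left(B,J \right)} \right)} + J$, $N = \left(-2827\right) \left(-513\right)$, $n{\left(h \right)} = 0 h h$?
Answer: $- \frac{4266010}{1180441} \approx -3.6139$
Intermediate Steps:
$n{\left(h \right)} = 0$ ($n{\left(h \right)} = 0 h = 0$)
$N = 1450251$
$o{\left(J,B \right)} = J$ ($o{\left(J,B \right)} = \left(-23\right) 0 + J = 0 + J = J$)
$\frac{N + 2815759}{o{\left(2054,-1770 \right)} - 1182495} = \frac{1450251 + 2815759}{2054 - 1182495} = \frac{4266010}{-1180441} = 4266010 \left(- \frac{1}{1180441}\right) = - \frac{4266010}{1180441}$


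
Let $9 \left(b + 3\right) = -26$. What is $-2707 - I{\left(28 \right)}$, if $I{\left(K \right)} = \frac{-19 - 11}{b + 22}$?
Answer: $- \frac{78449}{29} \approx -2705.1$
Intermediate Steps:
$b = - \frac{53}{9}$ ($b = -3 + \frac{1}{9} \left(-26\right) = -3 - \frac{26}{9} = - \frac{53}{9} \approx -5.8889$)
$I{\left(K \right)} = - \frac{54}{29}$ ($I{\left(K \right)} = \frac{-19 - 11}{- \frac{53}{9} + 22} = - \frac{30}{\frac{145}{9}} = \left(-30\right) \frac{9}{145} = - \frac{54}{29}$)
$-2707 - I{\left(28 \right)} = -2707 - - \frac{54}{29} = -2707 + \frac{54}{29} = - \frac{78449}{29}$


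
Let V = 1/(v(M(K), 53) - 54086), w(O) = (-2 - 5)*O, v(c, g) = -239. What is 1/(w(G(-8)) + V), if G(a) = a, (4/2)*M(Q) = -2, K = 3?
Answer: 54325/3042199 ≈ 0.017857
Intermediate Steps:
M(Q) = -1 (M(Q) = (½)*(-2) = -1)
w(O) = -7*O
V = -1/54325 (V = 1/(-239 - 54086) = 1/(-54325) = -1/54325 ≈ -1.8408e-5)
1/(w(G(-8)) + V) = 1/(-7*(-8) - 1/54325) = 1/(56 - 1/54325) = 1/(3042199/54325) = 54325/3042199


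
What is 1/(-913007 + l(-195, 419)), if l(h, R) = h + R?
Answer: -1/912783 ≈ -1.0956e-6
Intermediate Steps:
l(h, R) = R + h
1/(-913007 + l(-195, 419)) = 1/(-913007 + (419 - 195)) = 1/(-913007 + 224) = 1/(-912783) = -1/912783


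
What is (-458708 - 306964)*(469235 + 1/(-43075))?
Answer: -15475990346363328/43075 ≈ -3.5928e+11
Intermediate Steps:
(-458708 - 306964)*(469235 + 1/(-43075)) = -765672*(469235 - 1/43075) = -765672*20212297624/43075 = -15475990346363328/43075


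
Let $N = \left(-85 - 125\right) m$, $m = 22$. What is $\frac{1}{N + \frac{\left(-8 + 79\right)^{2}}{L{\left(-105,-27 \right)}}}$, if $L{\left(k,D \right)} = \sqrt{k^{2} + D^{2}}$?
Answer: $- \frac{54303480}{250856665919} - \frac{15123 \sqrt{1306}}{250856665919} \approx -0.00021865$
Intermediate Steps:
$L{\left(k,D \right)} = \sqrt{D^{2} + k^{2}}$
$N = -4620$ ($N = \left(-85 - 125\right) 22 = \left(-210\right) 22 = -4620$)
$\frac{1}{N + \frac{\left(-8 + 79\right)^{2}}{L{\left(-105,-27 \right)}}} = \frac{1}{-4620 + \frac{\left(-8 + 79\right)^{2}}{\sqrt{\left(-27\right)^{2} + \left(-105\right)^{2}}}} = \frac{1}{-4620 + \frac{71^{2}}{\sqrt{729 + 11025}}} = \frac{1}{-4620 + \frac{5041}{\sqrt{11754}}} = \frac{1}{-4620 + \frac{5041}{3 \sqrt{1306}}} = \frac{1}{-4620 + 5041 \frac{\sqrt{1306}}{3918}} = \frac{1}{-4620 + \frac{5041 \sqrt{1306}}{3918}}$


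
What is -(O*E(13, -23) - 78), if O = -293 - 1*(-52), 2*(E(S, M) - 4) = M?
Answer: -3459/2 ≈ -1729.5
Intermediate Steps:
E(S, M) = 4 + M/2
O = -241 (O = -293 + 52 = -241)
-(O*E(13, -23) - 78) = -(-241*(4 + (1/2)*(-23)) - 78) = -(-241*(4 - 23/2) - 78) = -(-241*(-15/2) - 78) = -(3615/2 - 78) = -1*3459/2 = -3459/2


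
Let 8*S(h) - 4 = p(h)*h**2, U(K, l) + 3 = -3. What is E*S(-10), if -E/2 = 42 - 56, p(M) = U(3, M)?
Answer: -2086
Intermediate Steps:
U(K, l) = -6 (U(K, l) = -3 - 3 = -6)
p(M) = -6
S(h) = 1/2 - 3*h**2/4 (S(h) = 1/2 + (-6*h**2)/8 = 1/2 - 3*h**2/4)
E = 28 (E = -2*(42 - 56) = -2*(-14) = 28)
E*S(-10) = 28*(1/2 - 3/4*(-10)**2) = 28*(1/2 - 3/4*100) = 28*(1/2 - 75) = 28*(-149/2) = -2086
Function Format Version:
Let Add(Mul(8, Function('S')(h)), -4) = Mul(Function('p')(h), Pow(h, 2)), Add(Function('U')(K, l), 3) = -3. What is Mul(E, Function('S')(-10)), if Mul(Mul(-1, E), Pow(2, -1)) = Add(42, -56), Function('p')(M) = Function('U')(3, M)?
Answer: -2086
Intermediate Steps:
Function('U')(K, l) = -6 (Function('U')(K, l) = Add(-3, -3) = -6)
Function('p')(M) = -6
Function('S')(h) = Add(Rational(1, 2), Mul(Rational(-3, 4), Pow(h, 2))) (Function('S')(h) = Add(Rational(1, 2), Mul(Rational(1, 8), Mul(-6, Pow(h, 2)))) = Add(Rational(1, 2), Mul(Rational(-3, 4), Pow(h, 2))))
E = 28 (E = Mul(-2, Add(42, -56)) = Mul(-2, -14) = 28)
Mul(E, Function('S')(-10)) = Mul(28, Add(Rational(1, 2), Mul(Rational(-3, 4), Pow(-10, 2)))) = Mul(28, Add(Rational(1, 2), Mul(Rational(-3, 4), 100))) = Mul(28, Add(Rational(1, 2), -75)) = Mul(28, Rational(-149, 2)) = -2086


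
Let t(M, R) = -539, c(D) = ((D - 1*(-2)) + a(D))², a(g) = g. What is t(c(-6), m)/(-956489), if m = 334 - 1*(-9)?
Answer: 539/956489 ≈ 0.00056352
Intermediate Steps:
c(D) = (2 + 2*D)² (c(D) = ((D - 1*(-2)) + D)² = ((D + 2) + D)² = ((2 + D) + D)² = (2 + 2*D)²)
m = 343 (m = 334 + 9 = 343)
t(c(-6), m)/(-956489) = -539/(-956489) = -539*(-1/956489) = 539/956489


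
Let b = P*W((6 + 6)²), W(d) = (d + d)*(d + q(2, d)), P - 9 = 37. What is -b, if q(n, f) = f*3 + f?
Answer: -9538560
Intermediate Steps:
P = 46 (P = 9 + 37 = 46)
q(n, f) = 4*f (q(n, f) = 3*f + f = 4*f)
W(d) = 10*d² (W(d) = (d + d)*(d + 4*d) = (2*d)*(5*d) = 10*d²)
b = 9538560 (b = 46*(10*((6 + 6)²)²) = 46*(10*(12²)²) = 46*(10*144²) = 46*(10*20736) = 46*207360 = 9538560)
-b = -1*9538560 = -9538560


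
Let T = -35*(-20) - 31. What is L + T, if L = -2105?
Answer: -1436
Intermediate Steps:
T = 669 (T = 700 - 31 = 669)
L + T = -2105 + 669 = -1436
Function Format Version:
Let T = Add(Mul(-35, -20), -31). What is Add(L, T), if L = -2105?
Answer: -1436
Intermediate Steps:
T = 669 (T = Add(700, -31) = 669)
Add(L, T) = Add(-2105, 669) = -1436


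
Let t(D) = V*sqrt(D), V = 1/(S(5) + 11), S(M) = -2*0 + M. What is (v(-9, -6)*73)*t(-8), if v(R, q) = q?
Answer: -219*I*sqrt(2)/4 ≈ -77.428*I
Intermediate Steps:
S(M) = M (S(M) = 0 + M = M)
V = 1/16 (V = 1/(5 + 11) = 1/16 ≈ 0.062500)
t(D) = sqrt(D)/16
(v(-9, -6)*73)*t(-8) = (-6*73)*(sqrt(-8)/16) = -219*2*I*sqrt(2)/8 = -219*I*sqrt(2)/4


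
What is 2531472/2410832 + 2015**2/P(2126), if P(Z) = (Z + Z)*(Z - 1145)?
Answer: 1271739171329/628505710524 ≈ 2.0234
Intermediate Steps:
P(Z) = 2*Z*(-1145 + Z) (P(Z) = (2*Z)*(-1145 + Z) = 2*Z*(-1145 + Z))
2531472/2410832 + 2015**2/P(2126) = 2531472/2410832 + 2015**2/((2*2126*(-1145 + 2126))) = 2531472*(1/2410832) + 4060225/((2*2126*981)) = 158217/150677 + 4060225/4171212 = 1271739171329/628505710524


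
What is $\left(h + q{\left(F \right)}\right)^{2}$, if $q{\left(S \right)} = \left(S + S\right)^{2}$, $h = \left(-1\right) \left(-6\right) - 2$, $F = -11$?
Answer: $238144$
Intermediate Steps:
$h = 4$ ($h = 6 - 2 = 4$)
$q{\left(S \right)} = 4 S^{2}$ ($q{\left(S \right)} = \left(2 S\right)^{2} = 4 S^{2}$)
$\left(h + q{\left(F \right)}\right)^{2} = \left(4 + 4 \left(-11\right)^{2}\right)^{2} = \left(4 + 4 \cdot 121\right)^{2} = \left(4 + 484\right)^{2} = 488^{2} = 238144$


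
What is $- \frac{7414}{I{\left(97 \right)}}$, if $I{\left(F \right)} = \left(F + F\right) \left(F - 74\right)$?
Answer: $- \frac{3707}{2231} \approx -1.6616$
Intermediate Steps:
$I{\left(F \right)} = 2 F \left(-74 + F\right)$
$- \frac{7414}{I{\left(97 \right)}} = - \frac{7414}{2 \cdot 97 \left(-74 + 97\right)} = - \frac{7414}{2 \cdot 97 \cdot 23} = - \frac{7414}{4462} = \left(-7414\right) \frac{1}{4462} = - \frac{3707}{2231}$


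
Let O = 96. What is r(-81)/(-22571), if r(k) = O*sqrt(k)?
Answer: -864*I/22571 ≈ -0.038279*I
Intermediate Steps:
r(k) = 96*sqrt(k)
r(-81)/(-22571) = (96*sqrt(-81))/(-22571) = (96*(9*I))*(-1/22571) = (864*I)*(-1/22571) = -864*I/22571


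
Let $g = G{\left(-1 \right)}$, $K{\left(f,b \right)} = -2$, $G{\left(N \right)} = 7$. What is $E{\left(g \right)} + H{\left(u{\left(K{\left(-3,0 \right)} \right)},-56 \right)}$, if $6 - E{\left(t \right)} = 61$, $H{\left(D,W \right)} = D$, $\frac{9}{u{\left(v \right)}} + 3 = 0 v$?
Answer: $-58$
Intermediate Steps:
$u{\left(v \right)} = -3$ ($u{\left(v \right)} = \frac{9}{-3 + 0 v} = \frac{9}{-3 + 0} = \frac{9}{-3} = 9 \left(- \frac{1}{3}\right) = -3$)
$g = 7$
$E{\left(t \right)} = -55$ ($E{\left(t \right)} = 6 - 61 = -55$)
$E{\left(g \right)} + H{\left(u{\left(K{\left(-3,0 \right)} \right)},-56 \right)} = -55 - 3 = -58$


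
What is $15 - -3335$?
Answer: $3350$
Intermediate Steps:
$15 - -3335 = 15 + 3335 = 3350$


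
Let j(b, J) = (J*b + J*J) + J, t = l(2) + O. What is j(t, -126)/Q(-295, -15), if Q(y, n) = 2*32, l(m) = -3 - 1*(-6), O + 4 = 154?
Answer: -441/8 ≈ -55.125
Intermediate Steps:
O = 150 (O = -4 + 154 = 150)
l(m) = 3 (l(m) = -3 + 6 = 3)
Q(y, n) = 64
t = 153 (t = 3 + 150 = 153)
j(b, J) = J + J**2 + J*b (j(b, J) = (J*b + J**2) + J = (J**2 + J*b) + J = J + J**2 + J*b)
j(t, -126)/Q(-295, -15) = -126*(1 - 126 + 153)/64 = -126*28*(1/64) = -3528*1/64 = -441/8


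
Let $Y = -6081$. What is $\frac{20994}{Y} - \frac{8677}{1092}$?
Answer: $- \frac{25230095}{2213484} \approx -11.398$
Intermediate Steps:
$\frac{20994}{Y} - \frac{8677}{1092} = \frac{20994}{-6081} - \frac{8677}{1092} = 20994 \left(- \frac{1}{6081}\right) - \frac{8677}{1092} = - \frac{6998}{2027} - \frac{8677}{1092} = - \frac{25230095}{2213484}$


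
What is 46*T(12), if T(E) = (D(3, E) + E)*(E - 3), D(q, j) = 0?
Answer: 4968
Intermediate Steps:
T(E) = E*(-3 + E) (T(E) = (0 + E)*(E - 3) = E*(-3 + E))
46*T(12) = 46*(12*(-3 + 12)) = 46*(12*9) = 46*108 = 4968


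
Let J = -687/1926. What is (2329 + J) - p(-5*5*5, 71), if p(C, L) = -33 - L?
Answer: 1561757/642 ≈ 2432.6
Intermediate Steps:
J = -229/642 (J = -687*1/1926 = -229/642 ≈ -0.35670)
(2329 + J) - p(-5*5*5, 71) = (2329 - 229/642) - (-33 - 1*71) = 1494989/642 - (-33 - 71) = 1494989/642 - 1*(-104) = 1494989/642 + 104 = 1561757/642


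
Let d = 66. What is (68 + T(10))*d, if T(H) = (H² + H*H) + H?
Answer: 18348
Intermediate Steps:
T(H) = H + 2*H² (T(H) = (H² + H²) + H = 2*H² + H = H + 2*H²)
(68 + T(10))*d = (68 + 10*(1 + 2*10))*66 = (68 + 10*(1 + 20))*66 = (68 + 10*21)*66 = (68 + 210)*66 = 278*66 = 18348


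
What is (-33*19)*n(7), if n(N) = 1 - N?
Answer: 3762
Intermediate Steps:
(-33*19)*n(7) = (-33*19)*(1 - 1*7) = -627*(1 - 7) = -627*(-6) = 3762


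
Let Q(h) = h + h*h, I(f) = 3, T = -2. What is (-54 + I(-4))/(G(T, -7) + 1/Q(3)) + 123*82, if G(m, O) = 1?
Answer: 130506/13 ≈ 10039.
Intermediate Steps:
Q(h) = h + h²
(-54 + I(-4))/(G(T, -7) + 1/Q(3)) + 123*82 = (-54 + 3)/(1 + 1/(3*(1 + 3))) + 123*82 = -51/(1 + 1/(3*4)) + 10086 = -51/(1 + 1/12) + 10086 = -51/13/12 + 10086 = -51*12/13 + 10086 = -612/13 + 10086 = 130506/13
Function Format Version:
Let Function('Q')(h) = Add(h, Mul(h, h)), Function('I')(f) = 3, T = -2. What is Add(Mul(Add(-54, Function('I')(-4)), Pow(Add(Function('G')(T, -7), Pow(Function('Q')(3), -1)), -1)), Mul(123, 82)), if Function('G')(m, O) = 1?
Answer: Rational(130506, 13) ≈ 10039.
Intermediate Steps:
Function('Q')(h) = Add(h, Pow(h, 2))
Add(Mul(Add(-54, Function('I')(-4)), Pow(Add(Function('G')(T, -7), Pow(Function('Q')(3), -1)), -1)), Mul(123, 82)) = Add(Mul(Add(-54, 3), Pow(Add(1, Pow(Mul(3, Add(1, 3)), -1)), -1)), Mul(123, 82)) = Add(Mul(-51, Pow(Add(1, Pow(Mul(3, 4), -1)), -1)), 10086) = Add(Mul(-51, Pow(Add(1, Pow(12, -1)), -1)), 10086) = Add(Mul(-51, Pow(Add(1, Rational(1, 12)), -1)), 10086) = Add(Mul(-51, Pow(Rational(13, 12), -1)), 10086) = Add(Mul(-51, Rational(12, 13)), 10086) = Add(Rational(-612, 13), 10086) = Rational(130506, 13)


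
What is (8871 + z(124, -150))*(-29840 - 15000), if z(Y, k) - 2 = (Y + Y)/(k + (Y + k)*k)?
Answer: -149200607032/375 ≈ -3.9787e+8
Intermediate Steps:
z(Y, k) = 2 + 2*Y/(k + k*(Y + k)) (z(Y, k) = 2 + (Y + Y)/(k + (Y + k)*k) = 2 + (2*Y)/(k + k*(Y + k)) = 2 + 2*Y/(k + k*(Y + k)))
(8871 + z(124, -150))*(-29840 - 15000) = (8871 + 2*(124 - 150 + (-150)² + 124*(-150))/(-150*(1 + 124 - 150)))*(-29840 - 15000) = (8871 + 2*(-1/150)*(124 - 150 + 22500 - 18600)/(-25))*(-44840) = (8871 + 2*(-1/150)*(-1/25)*3874)*(-44840) = (8871 + 3874/1875)*(-44840) = (16636999/1875)*(-44840) = -149200607032/375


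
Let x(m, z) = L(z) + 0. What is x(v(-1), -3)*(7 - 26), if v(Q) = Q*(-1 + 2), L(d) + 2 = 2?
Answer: 0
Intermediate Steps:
L(d) = 0 (L(d) = -2 + 2 = 0)
v(Q) = Q (v(Q) = Q*1 = Q)
x(m, z) = 0 (x(m, z) = 0 + 0 = 0)
x(v(-1), -3)*(7 - 26) = 0*(7 - 26) = 0*(-19) = 0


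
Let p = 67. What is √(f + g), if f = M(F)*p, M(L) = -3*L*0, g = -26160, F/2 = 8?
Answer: 4*I*√1635 ≈ 161.74*I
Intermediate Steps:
F = 16 (F = 2*8 = 16)
M(L) = 0
f = 0 (f = 0*67 = 0)
√(f + g) = √(0 - 26160) = √(-26160) = 4*I*√1635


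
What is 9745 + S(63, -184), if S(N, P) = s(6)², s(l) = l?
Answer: 9781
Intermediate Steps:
S(N, P) = 36 (S(N, P) = 6² = 36)
9745 + S(63, -184) = 9745 + 36 = 9781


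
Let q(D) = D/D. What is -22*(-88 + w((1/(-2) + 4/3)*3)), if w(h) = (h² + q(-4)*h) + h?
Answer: 3377/2 ≈ 1688.5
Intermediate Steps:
q(D) = 1
w(h) = h² + 2*h (w(h) = (h² + 1*h) + h = (h² + h) + h = (h + h²) + h = h² + 2*h)
-22*(-88 + w((1/(-2) + 4/3)*3)) = -22*(-88 + ((1/(-2) + 4/3)*3)*(2 + (1/(-2) + 4/3)*3)) = -22*(-88 + ((1*(-½) + 4*(⅓))*3)*(2 + (1*(-½) + 4*(⅓))*3)) = -22*(-88 + ((-½ + 4/3)*3)*(2 + (-½ + 4/3)*3)) = -22*(-88 + ((⅚)*3)*(2 + (⅚)*3)) = -22*(-88 + 5*(2 + 5/2)/2) = -22*(-88 + (5/2)*(9/2)) = -22*(-88 + 45/4) = -22*(-307/4) = 3377/2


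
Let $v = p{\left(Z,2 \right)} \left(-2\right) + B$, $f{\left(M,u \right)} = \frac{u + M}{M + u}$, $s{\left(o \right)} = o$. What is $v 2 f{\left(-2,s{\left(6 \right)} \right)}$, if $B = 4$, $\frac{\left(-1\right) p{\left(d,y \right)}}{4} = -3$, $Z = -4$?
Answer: $-40$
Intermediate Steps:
$p{\left(d,y \right)} = 12$ ($p{\left(d,y \right)} = \left(-4\right) \left(-3\right) = 12$)
$f{\left(M,u \right)} = 1$ ($f{\left(M,u \right)} = \frac{M + u}{M + u} = 1$)
$v = -20$ ($v = 12 \left(-2\right) + 4 = -24 + 4 = -20$)
$v 2 f{\left(-2,s{\left(6 \right)} \right)} = \left(-20\right) 2 \cdot 1 = \left(-40\right) 1 = -40$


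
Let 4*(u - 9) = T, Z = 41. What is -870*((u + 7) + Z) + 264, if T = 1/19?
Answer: -1874823/38 ≈ -49337.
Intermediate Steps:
T = 1/19 ≈ 0.052632
u = 685/76 (u = 9 + (¼)*(1/19) = 9 + 1/76 = 685/76 ≈ 9.0132)
-870*((u + 7) + Z) + 264 = -870*((685/76 + 7) + 41) + 264 = -870*(1217/76 + 41) + 264 = -870*4333/76 + 264 = -1884855/38 + 264 = -1874823/38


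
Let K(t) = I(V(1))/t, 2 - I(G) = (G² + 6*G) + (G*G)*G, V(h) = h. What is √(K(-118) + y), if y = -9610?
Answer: I*√33452233/59 ≈ 98.03*I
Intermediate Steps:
I(G) = 2 - G² - G³ - 6*G (I(G) = 2 - ((G² + 6*G) + (G*G)*G) = 2 - ((G² + 6*G) + G²*G) = 2 - ((G² + 6*G) + G³) = 2 - (G² + G³ + 6*G) = 2 + (-G² - G³ - 6*G) = 2 - G² - G³ - 6*G)
K(t) = -6/t (K(t) = (2 - 1*1² - 1*1³ - 6*1)/t = (2 - 1*1 - 1*1 - 6)/t = (2 - 1 - 1 - 6)/t = -6/t)
√(K(-118) + y) = √(-6/(-118) - 9610) = √(-6*(-1/118) - 9610) = √(3/59 - 9610) = √(-566987/59) = I*√33452233/59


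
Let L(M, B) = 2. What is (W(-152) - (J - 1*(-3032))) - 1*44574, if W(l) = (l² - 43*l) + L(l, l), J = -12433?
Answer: -5531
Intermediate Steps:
W(l) = 2 + l² - 43*l (W(l) = (l² - 43*l) + 2 = 2 + l² - 43*l)
(W(-152) - (J - 1*(-3032))) - 1*44574 = ((2 + (-152)² - 43*(-152)) - (-12433 - 1*(-3032))) - 1*44574 = ((2 + 23104 + 6536) - (-12433 + 3032)) - 44574 = (29642 - 1*(-9401)) - 44574 = (29642 + 9401) - 44574 = 39043 - 44574 = -5531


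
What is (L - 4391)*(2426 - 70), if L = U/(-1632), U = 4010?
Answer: -2111600929/204 ≈ -1.0351e+7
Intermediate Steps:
L = -2005/816 (L = 4010/(-1632) = 4010*(-1/1632) = -2005/816 ≈ -2.4571)
(L - 4391)*(2426 - 70) = (-2005/816 - 4391)*(2426 - 70) = -3585061/816*2356 = -2111600929/204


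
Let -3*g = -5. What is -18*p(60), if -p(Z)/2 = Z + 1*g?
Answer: 2220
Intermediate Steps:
g = 5/3 (g = -⅓*(-5) = 5/3 ≈ 1.6667)
p(Z) = -10/3 - 2*Z (p(Z) = -2*(Z + 1*(5/3)) = -2*(Z + 5/3) = -2*(5/3 + Z) = -10/3 - 2*Z)
-18*p(60) = -18*(-10/3 - 2*60) = -18*(-10/3 - 120) = -18*(-370/3) = 2220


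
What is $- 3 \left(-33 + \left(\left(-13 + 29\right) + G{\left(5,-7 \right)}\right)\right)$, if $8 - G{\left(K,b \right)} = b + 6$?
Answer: $24$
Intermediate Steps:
$G{\left(K,b \right)} = 2 - b$ ($G{\left(K,b \right)} = 8 - \left(b + 6\right) = 8 - \left(6 + b\right) = 2 - b$)
$- 3 \left(-33 + \left(\left(-13 + 29\right) + G{\left(5,-7 \right)}\right)\right) = - 3 \left(-33 + \left(\left(-13 + 29\right) + \left(2 - -7\right)\right)\right) = - 3 \left(-33 + \left(16 + \left(2 + 7\right)\right)\right) = - 3 \left(-33 + \left(16 + 9\right)\right) = - 3 \left(-33 + 25\right) = \left(-3\right) \left(-8\right) = 24$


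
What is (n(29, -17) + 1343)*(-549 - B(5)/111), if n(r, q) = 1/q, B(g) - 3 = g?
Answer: -463806670/629 ≈ -7.3737e+5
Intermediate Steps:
B(g) = 3 + g
(n(29, -17) + 1343)*(-549 - B(5)/111) = (1/(-17) + 1343)*(-549 - (3 + 5)/111) = (-1/17 + 1343)*(-549 - 8/111) = 22830*(-549 - 1*8/111)/17 = 22830*(-549 - 8/111)/17 = (22830/17)*(-60947/111) = -463806670/629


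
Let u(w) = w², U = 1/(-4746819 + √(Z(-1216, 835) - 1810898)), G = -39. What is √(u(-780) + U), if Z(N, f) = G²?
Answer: √(308887236537531922424987619976578 - 22532292428138*I*√1809377)/22532292428138 ≈ 780.0 - 3.8268e-14*I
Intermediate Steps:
Z(N, f) = 1521 (Z(N, f) = (-39)² = 1521)
U = 1/(-4746819 + I*√1809377) (U = 1/(-4746819 + √(1521 - 1810898)) = 1/(-4746819 + √(-1809377)) = 1/(-4746819 + I*√1809377) ≈ -2.1067e-7 - 5.97e-11*I)
√(u(-780) + U) = √((-780)² + (-4746819/22532292428138 - I*√1809377/22532292428138)) = √(608400 + (-4746819/22532292428138 - I*√1809377/22532292428138)) = √(13708646713274412381/22532292428138 - I*√1809377/22532292428138)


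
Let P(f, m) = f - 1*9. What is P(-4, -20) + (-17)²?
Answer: 276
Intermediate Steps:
P(f, m) = -9 + f (P(f, m) = f - 9 = -9 + f)
P(-4, -20) + (-17)² = (-9 - 4) + (-17)² = -13 + 289 = 276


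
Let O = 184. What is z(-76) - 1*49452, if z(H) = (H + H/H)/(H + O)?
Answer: -1780297/36 ≈ -49453.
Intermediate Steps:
z(H) = (1 + H)/(184 + H) (z(H) = (H + H/H)/(H + 184) = (H + 1)/(184 + H) = (1 + H)/(184 + H))
z(-76) - 1*49452 = (1 - 76)/(184 - 76) - 1*49452 = -75/108 - 49452 = (1/108)*(-75) - 49452 = -25/36 - 49452 = -1780297/36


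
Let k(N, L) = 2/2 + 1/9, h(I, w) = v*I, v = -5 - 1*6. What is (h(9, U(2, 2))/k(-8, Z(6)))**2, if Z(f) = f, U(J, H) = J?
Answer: 793881/100 ≈ 7938.8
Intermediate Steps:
v = -11 (v = -5 - 6 = -11)
h(I, w) = -11*I
k(N, L) = 10/9 (k(N, L) = 2*(1/2) + 1*(1/9) = 1 + 1/9 = 10/9)
(h(9, U(2, 2))/k(-8, Z(6)))**2 = ((-11*9)/(10/9))**2 = (-99*9/10)**2 = (-891/10)**2 = 793881/100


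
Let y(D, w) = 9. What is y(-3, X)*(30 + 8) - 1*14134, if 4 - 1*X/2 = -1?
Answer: -13792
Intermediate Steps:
X = 10 (X = 8 - 2*(-1) = 8 + 2 = 10)
y(-3, X)*(30 + 8) - 1*14134 = 9*(30 + 8) - 1*14134 = 9*38 - 14134 = 342 - 14134 = -13792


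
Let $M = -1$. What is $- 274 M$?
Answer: $274$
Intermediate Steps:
$- 274 M = \left(-274\right) \left(-1\right) = 274$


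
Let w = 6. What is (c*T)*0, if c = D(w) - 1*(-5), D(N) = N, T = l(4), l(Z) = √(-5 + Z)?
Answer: 0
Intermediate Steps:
T = I (T = √(-5 + 4) = √(-1) = I ≈ 1.0*I)
c = 11 (c = 6 - 1*(-5) = 6 + 5 = 11)
(c*T)*0 = (11*I)*0 = 0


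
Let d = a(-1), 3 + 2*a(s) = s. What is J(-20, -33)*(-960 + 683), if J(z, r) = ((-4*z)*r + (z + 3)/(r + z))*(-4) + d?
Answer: -154983162/53 ≈ -2.9242e+6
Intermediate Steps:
a(s) = -3/2 + s/2
d = -2 (d = -3/2 + (½)*(-1) = -3/2 - ½ = -2)
J(z, r) = -2 - 4*(3 + z)/(r + z) + 16*r*z (J(z, r) = ((-4*z)*r + (z + 3)/(r + z))*(-4) - 2 = (-4*r*z + (3 + z)/(r + z))*(-4) - 2 = ((3 + z)/(r + z) - 4*r*z)*(-4) - 2 = (-4*(3 + z)/(r + z) + 16*r*z) - 2 = -2 - 4*(3 + z)/(r + z) + 16*r*z)
J(-20, -33)*(-960 + 683) = (2*(-6 - 1*(-33) - 3*(-20) + 8*(-33)*(-20)² + 8*(-20)*(-33)²)/(-33 - 20))*(-960 + 683) = (2*(-6 + 33 + 60 + 8*(-33)*400 + 8*(-20)*1089)/(-53))*(-277) = (2*(-1/53)*(-6 + 33 + 60 - 105600 - 174240))*(-277) = (2*(-1/53)*(-279753))*(-277) = (559506/53)*(-277) = -154983162/53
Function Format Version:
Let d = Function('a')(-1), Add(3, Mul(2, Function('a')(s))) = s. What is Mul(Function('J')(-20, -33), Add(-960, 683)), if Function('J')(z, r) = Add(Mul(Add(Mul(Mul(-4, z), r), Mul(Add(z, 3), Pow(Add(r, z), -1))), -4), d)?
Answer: Rational(-154983162, 53) ≈ -2.9242e+6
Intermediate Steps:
Function('a')(s) = Add(Rational(-3, 2), Mul(Rational(1, 2), s))
d = -2 (d = Add(Rational(-3, 2), Mul(Rational(1, 2), -1)) = Add(Rational(-3, 2), Rational(-1, 2)) = -2)
Function('J')(z, r) = Add(-2, Mul(-4, Pow(Add(r, z), -1), Add(3, z)), Mul(16, r, z)) (Function('J')(z, r) = Add(Mul(Add(Mul(Mul(-4, z), r), Mul(Add(z, 3), Pow(Add(r, z), -1))), -4), -2) = Add(Mul(Add(Mul(-4, r, z), Mul(Add(3, z), Pow(Add(r, z), -1))), -4), -2) = Add(Mul(Add(Mul(-4, r, z), Mul(Pow(Add(r, z), -1), Add(3, z))), -4), -2) = Add(Mul(Add(Mul(Pow(Add(r, z), -1), Add(3, z)), Mul(-4, r, z)), -4), -2) = Add(Add(Mul(-4, Pow(Add(r, z), -1), Add(3, z)), Mul(16, r, z)), -2) = Add(-2, Mul(-4, Pow(Add(r, z), -1), Add(3, z)), Mul(16, r, z)))
Mul(Function('J')(-20, -33), Add(-960, 683)) = Mul(Mul(2, Pow(Add(-33, -20), -1), Add(-6, Mul(-1, -33), Mul(-3, -20), Mul(8, -33, Pow(-20, 2)), Mul(8, -20, Pow(-33, 2)))), Add(-960, 683)) = Mul(Mul(2, Pow(-53, -1), Add(-6, 33, 60, Mul(8, -33, 400), Mul(8, -20, 1089))), -277) = Mul(Mul(2, Rational(-1, 53), Add(-6, 33, 60, -105600, -174240)), -277) = Mul(Mul(2, Rational(-1, 53), -279753), -277) = Mul(Rational(559506, 53), -277) = Rational(-154983162, 53)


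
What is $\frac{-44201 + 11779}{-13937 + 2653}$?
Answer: $\frac{1247}{434} \approx 2.8733$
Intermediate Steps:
$\frac{-44201 + 11779}{-13937 + 2653} = - \frac{32422}{-11284} = \left(-32422\right) \left(- \frac{1}{11284}\right) = \frac{1247}{434}$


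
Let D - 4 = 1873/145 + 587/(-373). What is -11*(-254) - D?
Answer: 150283636/54085 ≈ 2778.7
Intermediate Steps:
D = 829854/54085 (D = 4 + (1873/145 + 587/(-373)) = 4 + (1873*(1/145) + 587*(-1/373)) = 4 + (1873/145 - 587/373) = 4 + 613514/54085 = 829854/54085 ≈ 15.344)
-11*(-254) - D = -11*(-254) - 1*829854/54085 = 2794 - 829854/54085 = 150283636/54085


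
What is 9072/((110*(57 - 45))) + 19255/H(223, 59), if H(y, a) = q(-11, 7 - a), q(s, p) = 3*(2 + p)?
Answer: -40093/330 ≈ -121.49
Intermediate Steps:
q(s, p) = 6 + 3*p
H(y, a) = 27 - 3*a (H(y, a) = 6 + 3*(7 - a) = 6 + (21 - 3*a) = 27 - 3*a)
9072/((110*(57 - 45))) + 19255/H(223, 59) = 9072/((110*(57 - 45))) + 19255/(27 - 3*59) = 9072/((110*12)) + 19255/(27 - 177) = 9072/1320 + 19255/(-150) = 9072*(1/1320) + 19255*(-1/150) = 378/55 - 3851/30 = -40093/330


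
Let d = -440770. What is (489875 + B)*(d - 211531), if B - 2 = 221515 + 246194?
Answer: -624634305386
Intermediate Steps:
B = 467711 (B = 2 + (221515 + 246194) = 2 + 467709 = 467711)
(489875 + B)*(d - 211531) = (489875 + 467711)*(-440770 - 211531) = 957586*(-652301) = -624634305386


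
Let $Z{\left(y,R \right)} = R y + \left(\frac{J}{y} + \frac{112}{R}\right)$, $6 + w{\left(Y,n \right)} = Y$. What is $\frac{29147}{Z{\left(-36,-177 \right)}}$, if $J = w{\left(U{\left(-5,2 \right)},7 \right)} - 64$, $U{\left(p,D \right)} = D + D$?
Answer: $\frac{10318038}{2256113} \approx 4.5734$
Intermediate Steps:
$U{\left(p,D \right)} = 2 D$
$w{\left(Y,n \right)} = -6 + Y$
$J = -66$ ($J = \left(-6 + 2 \cdot 2\right) - 64 = \left(-6 + 4\right) - 64 = -2 - 64 = -66$)
$Z{\left(y,R \right)} = - \frac{66}{y} + \frac{112}{R} + R y$ ($Z{\left(y,R \right)} = R y - \left(- \frac{112}{R} + \frac{66}{y}\right) = - \frac{66}{y} + \frac{112}{R} + R y$)
$\frac{29147}{Z{\left(-36,-177 \right)}} = \frac{29147}{- \frac{66}{-36} + \frac{112}{-177} - -6372} = \frac{29147}{\left(-66\right) \left(- \frac{1}{36}\right) + 112 \left(- \frac{1}{177}\right) + 6372} = \frac{29147}{\frac{11}{6} - \frac{112}{177} + 6372} = \frac{29147}{\frac{2256113}{354}} = 29147 \cdot \frac{354}{2256113} = \frac{10318038}{2256113}$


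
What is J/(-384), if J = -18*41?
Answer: 123/64 ≈ 1.9219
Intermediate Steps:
J = -738
J/(-384) = -738/(-384) = -738*(-1/384) = 123/64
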